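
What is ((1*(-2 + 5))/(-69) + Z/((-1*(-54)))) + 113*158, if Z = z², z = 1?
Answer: 22174637/1242 ≈ 17854.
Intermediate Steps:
Z = 1 (Z = 1² = 1)
((1*(-2 + 5))/(-69) + Z/((-1*(-54)))) + 113*158 = ((1*(-2 + 5))/(-69) + 1/(-1*(-54))) + 113*158 = ((1*3)*(-1/69) + 1/54) + 17854 = (3*(-1/69) + 1*(1/54)) + 17854 = (-1/23 + 1/54) + 17854 = -31/1242 + 17854 = 22174637/1242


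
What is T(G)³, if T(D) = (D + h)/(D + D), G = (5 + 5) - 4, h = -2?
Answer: 1/27 ≈ 0.037037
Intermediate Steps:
G = 6 (G = 10 - 4 = 6)
T(D) = (-2 + D)/(2*D) (T(D) = (D - 2)/(D + D) = (-2 + D)/((2*D)) = (-2 + D)*(1/(2*D)) = (-2 + D)/(2*D))
T(G)³ = ((½)*(-2 + 6)/6)³ = ((½)*(⅙)*4)³ = (⅓)³ = 1/27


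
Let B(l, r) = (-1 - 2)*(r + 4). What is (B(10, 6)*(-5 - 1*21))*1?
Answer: 780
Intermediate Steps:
B(l, r) = -12 - 3*r (B(l, r) = -3*(4 + r) = -12 - 3*r)
(B(10, 6)*(-5 - 1*21))*1 = ((-12 - 3*6)*(-5 - 1*21))*1 = ((-12 - 18)*(-5 - 21))*1 = -30*(-26)*1 = 780*1 = 780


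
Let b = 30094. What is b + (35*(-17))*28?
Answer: 13434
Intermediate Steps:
b + (35*(-17))*28 = 30094 + (35*(-17))*28 = 30094 - 595*28 = 30094 - 16660 = 13434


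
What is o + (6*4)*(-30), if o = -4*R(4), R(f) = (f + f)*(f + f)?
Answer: -976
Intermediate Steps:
R(f) = 4*f² (R(f) = (2*f)*(2*f) = 4*f²)
o = -256 (o = -16*4² = -16*16 = -4*64 = -256)
o + (6*4)*(-30) = -256 + (6*4)*(-30) = -256 + 24*(-30) = -256 - 720 = -976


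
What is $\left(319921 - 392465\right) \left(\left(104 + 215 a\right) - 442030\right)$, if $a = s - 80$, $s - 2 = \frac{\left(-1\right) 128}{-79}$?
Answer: $\frac{2626779356416}{79} \approx 3.325 \cdot 10^{10}$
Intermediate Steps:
$s = \frac{286}{79}$ ($s = 2 + \frac{\left(-1\right) 128}{-79} = 2 - - \frac{128}{79} = 2 + \frac{128}{79} = \frac{286}{79} \approx 3.6203$)
$a = - \frac{6034}{79}$ ($a = \frac{286}{79} - 80 = - \frac{6034}{79} \approx -76.38$)
$\left(319921 - 392465\right) \left(\left(104 + 215 a\right) - 442030\right) = \left(319921 - 392465\right) \left(\left(104 + 215 \left(- \frac{6034}{79}\right)\right) - 442030\right) = - 72544 \left(\left(104 - \frac{1297310}{79}\right) - 442030\right) = - 72544 \left(- \frac{1289094}{79} - 442030\right) = \left(-72544\right) \left(- \frac{36209464}{79}\right) = \frac{2626779356416}{79}$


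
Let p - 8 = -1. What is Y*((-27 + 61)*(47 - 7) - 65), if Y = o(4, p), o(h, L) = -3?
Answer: -3885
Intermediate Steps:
p = 7 (p = 8 - 1 = 7)
Y = -3
Y*((-27 + 61)*(47 - 7) - 65) = -3*((-27 + 61)*(47 - 7) - 65) = -3*(34*40 - 65) = -3*(1360 - 65) = -3*1295 = -3885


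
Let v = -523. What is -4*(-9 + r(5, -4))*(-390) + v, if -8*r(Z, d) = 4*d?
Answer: -11443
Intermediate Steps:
r(Z, d) = -d/2
-4*(-9 + r(5, -4))*(-390) + v = -4*(-9 - ½*(-4))*(-390) - 523 = -4*(-9 + 2)*(-390) - 523 = -4*(-7)*(-390) - 523 = 28*(-390) - 523 = -10920 - 523 = -11443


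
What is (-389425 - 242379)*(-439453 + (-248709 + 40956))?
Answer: 408907339624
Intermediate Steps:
(-389425 - 242379)*(-439453 + (-248709 + 40956)) = -631804*(-439453 - 207753) = -631804*(-647206) = 408907339624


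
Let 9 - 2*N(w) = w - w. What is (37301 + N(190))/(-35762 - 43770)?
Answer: -74611/159064 ≈ -0.46906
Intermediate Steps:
N(w) = 9/2 (N(w) = 9/2 - (w - w)/2 = 9/2 - 1/2*0 = 9/2 + 0 = 9/2)
(37301 + N(190))/(-35762 - 43770) = (37301 + 9/2)/(-35762 - 43770) = (74611/2)/(-79532) = (74611/2)*(-1/79532) = -74611/159064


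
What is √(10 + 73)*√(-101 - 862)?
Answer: 3*I*√8881 ≈ 282.72*I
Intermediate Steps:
√(10 + 73)*√(-101 - 862) = √83*√(-963) = √83*(3*I*√107) = 3*I*√8881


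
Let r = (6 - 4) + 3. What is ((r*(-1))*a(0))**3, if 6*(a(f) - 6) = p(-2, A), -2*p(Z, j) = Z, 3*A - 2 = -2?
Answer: -6331625/216 ≈ -29313.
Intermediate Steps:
A = 0 (A = 2/3 + (1/3)*(-2) = 2/3 - 2/3 = 0)
p(Z, j) = -Z/2
a(f) = 37/6 (a(f) = 6 + (-1/2*(-2))/6 = 6 + (1/6)*1 = 6 + 1/6 = 37/6)
r = 5 (r = 2 + 3 = 5)
((r*(-1))*a(0))**3 = ((5*(-1))*(37/6))**3 = (-5*37/6)**3 = (-185/6)**3 = -6331625/216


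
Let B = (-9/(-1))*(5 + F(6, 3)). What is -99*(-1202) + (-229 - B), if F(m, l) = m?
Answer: 118670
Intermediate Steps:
B = 99 (B = (-9/(-1))*(5 + 6) = -9*(-1)*11 = 9*11 = 99)
-99*(-1202) + (-229 - B) = -99*(-1202) + (-229 - 1*99) = 118998 + (-229 - 99) = 118998 - 328 = 118670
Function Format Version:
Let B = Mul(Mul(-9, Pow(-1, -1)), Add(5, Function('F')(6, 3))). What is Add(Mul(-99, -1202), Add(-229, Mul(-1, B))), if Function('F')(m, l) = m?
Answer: 118670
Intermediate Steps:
B = 99 (B = Mul(Mul(-9, Pow(-1, -1)), Add(5, 6)) = Mul(Mul(-9, -1), 11) = Mul(9, 11) = 99)
Add(Mul(-99, -1202), Add(-229, Mul(-1, B))) = Add(Mul(-99, -1202), Add(-229, Mul(-1, 99))) = Add(118998, Add(-229, -99)) = Add(118998, -328) = 118670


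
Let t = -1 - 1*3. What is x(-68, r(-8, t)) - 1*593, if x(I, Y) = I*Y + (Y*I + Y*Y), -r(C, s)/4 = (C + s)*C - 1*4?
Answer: 184879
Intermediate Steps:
t = -4 (t = -1 - 3 = -4)
r(C, s) = 16 - 4*C*(C + s) (r(C, s) = -4*((C + s)*C - 1*4) = -4*(C*(C + s) - 4) = -4*(-4 + C*(C + s)) = 16 - 4*C*(C + s))
x(I, Y) = Y² + 2*I*Y (x(I, Y) = I*Y + (I*Y + Y²) = I*Y + (Y² + I*Y) = Y² + 2*I*Y)
x(-68, r(-8, t)) - 1*593 = (16 - 4*(-8)² - 4*(-8)*(-4))*((16 - 4*(-8)² - 4*(-8)*(-4)) + 2*(-68)) - 1*593 = (16 - 4*64 - 128)*((16 - 4*64 - 128) - 136) - 593 = (16 - 256 - 128)*((16 - 256 - 128) - 136) - 593 = -368*(-368 - 136) - 593 = -368*(-504) - 593 = 185472 - 593 = 184879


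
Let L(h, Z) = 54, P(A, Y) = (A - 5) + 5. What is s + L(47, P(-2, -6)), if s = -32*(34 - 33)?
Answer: 22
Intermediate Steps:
P(A, Y) = A (P(A, Y) = (-5 + A) + 5 = A)
s = -32 (s = -32*1 = -32)
s + L(47, P(-2, -6)) = -32 + 54 = 22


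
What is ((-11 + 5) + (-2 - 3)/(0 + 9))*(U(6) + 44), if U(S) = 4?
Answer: -944/3 ≈ -314.67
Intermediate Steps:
((-11 + 5) + (-2 - 3)/(0 + 9))*(U(6) + 44) = ((-11 + 5) + (-2 - 3)/(0 + 9))*(4 + 44) = (-6 - 5/9)*48 = -59/9*48 = -944/3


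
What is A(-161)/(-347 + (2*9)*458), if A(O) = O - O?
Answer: 0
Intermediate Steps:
A(O) = 0
A(-161)/(-347 + (2*9)*458) = 0/(-347 + (2*9)*458) = 0/(-347 + 18*458) = 0/(-347 + 8244) = 0/7897 = 0*(1/7897) = 0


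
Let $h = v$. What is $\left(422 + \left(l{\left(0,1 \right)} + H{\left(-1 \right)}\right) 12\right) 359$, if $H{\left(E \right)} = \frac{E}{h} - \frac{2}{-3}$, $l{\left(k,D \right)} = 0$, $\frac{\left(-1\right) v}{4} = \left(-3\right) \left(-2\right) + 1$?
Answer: $\frac{1081667}{7} \approx 1.5452 \cdot 10^{5}$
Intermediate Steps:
$v = -28$ ($v = - 4 \left(\left(-3\right) \left(-2\right) + 1\right) = - 4 \left(6 + 1\right) = \left(-4\right) 7 = -28$)
$h = -28$
$H{\left(E \right)} = \frac{2}{3} - \frac{E}{28}$ ($H{\left(E \right)} = \frac{E}{-28} - \frac{2}{-3} = E \left(- \frac{1}{28}\right) - - \frac{2}{3} = - \frac{E}{28} + \frac{2}{3} = \frac{2}{3} - \frac{E}{28}$)
$\left(422 + \left(l{\left(0,1 \right)} + H{\left(-1 \right)}\right) 12\right) 359 = \left(422 + \left(0 + \left(\frac{2}{3} - - \frac{1}{28}\right)\right) 12\right) 359 = \left(422 + \left(0 + \left(\frac{2}{3} + \frac{1}{28}\right)\right) 12\right) 359 = \left(422 + \left(0 + \frac{59}{84}\right) 12\right) 359 = \left(422 + \frac{59}{84} \cdot 12\right) 359 = \left(422 + \frac{59}{7}\right) 359 = \frac{3013}{7} \cdot 359 = \frac{1081667}{7}$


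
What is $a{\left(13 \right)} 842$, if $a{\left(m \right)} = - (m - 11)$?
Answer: $-1684$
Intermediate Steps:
$a{\left(m \right)} = 11 - m$ ($a{\left(m \right)} = - (-11 + m) = 11 - m$)
$a{\left(13 \right)} 842 = \left(11 - 13\right) 842 = \left(-2\right) 842 = -1684$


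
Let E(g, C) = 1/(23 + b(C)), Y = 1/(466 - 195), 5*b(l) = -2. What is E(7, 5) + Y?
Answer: 1468/30623 ≈ 0.047938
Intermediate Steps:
b(l) = -⅖ (b(l) = (⅕)*(-2) = -⅖)
Y = 1/271 ≈ 0.0036900
E(g, C) = 5/113 (E(g, C) = 1/(23 - ⅖) = 1/(113/5) = 5/113)
E(7, 5) + Y = 5/113 + 1/271 = 1468/30623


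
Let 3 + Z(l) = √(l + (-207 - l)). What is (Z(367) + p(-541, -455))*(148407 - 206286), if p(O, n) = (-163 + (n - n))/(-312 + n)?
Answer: 2097378/13 - 173637*I*√23 ≈ 1.6134e+5 - 8.3273e+5*I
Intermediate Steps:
Z(l) = -3 + 3*I*√23 (Z(l) = -3 + √(l + (-207 - l)) = -3 + √(-207) = -3 + 3*I*√23)
p(O, n) = -163/(-312 + n) (p(O, n) = (-163 + 0)/(-312 + n) = -163/(-312 + n))
(Z(367) + p(-541, -455))*(148407 - 206286) = ((-3 + 3*I*√23) - 163/(-312 - 455))*(148407 - 206286) = ((-3 + 3*I*√23) - 163/(-767))*(-57879) = ((-3 + 3*I*√23) - 163*(-1/767))*(-57879) = ((-3 + 3*I*√23) + 163/767)*(-57879) = (-2138/767 + 3*I*√23)*(-57879) = 2097378/13 - 173637*I*√23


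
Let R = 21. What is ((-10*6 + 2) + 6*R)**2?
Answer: 4624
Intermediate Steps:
((-10*6 + 2) + 6*R)**2 = ((-10*6 + 2) + 6*21)**2 = ((-60 + 2) + 126)**2 = (-58 + 126)**2 = 68**2 = 4624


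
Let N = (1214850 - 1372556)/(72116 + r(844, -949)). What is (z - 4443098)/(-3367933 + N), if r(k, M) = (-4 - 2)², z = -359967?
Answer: 173275372940/121501629761 ≈ 1.4261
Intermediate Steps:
r(k, M) = 36 (r(k, M) = (-6)² = 36)
N = -78853/36076 (N = (1214850 - 1372556)/(72116 + 36) = -157706/72152 = -157706*1/72152 = -78853/36076 ≈ -2.1857)
(z - 4443098)/(-3367933 + N) = (-359967 - 4443098)/(-3367933 - 78853/36076) = -4803065/(-121501629761/36076) = -4803065*(-36076/121501629761) = 173275372940/121501629761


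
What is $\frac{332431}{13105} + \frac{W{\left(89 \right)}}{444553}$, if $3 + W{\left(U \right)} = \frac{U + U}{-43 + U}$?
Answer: $\frac{3399013823989}{133994942495} \approx 25.367$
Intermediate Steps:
$W{\left(U \right)} = -3 + \frac{2 U}{-43 + U}$ ($W{\left(U \right)} = -3 + \frac{U + U}{-43 + U} = -3 + \frac{2 U}{-43 + U}$)
$\frac{332431}{13105} + \frac{W{\left(89 \right)}}{444553} = \frac{332431}{13105} + \frac{\frac{1}{-43 + 89} \left(129 - 89\right)}{444553} = 332431 \cdot \frac{1}{13105} + \frac{129 - 89}{46} \cdot \frac{1}{444553} = \frac{332431}{13105} + \frac{1}{46} \cdot 40 \cdot \frac{1}{444553} = \frac{332431}{13105} + \frac{20}{23} \cdot \frac{1}{444553} = \frac{332431}{13105} + \frac{20}{10224719} = \frac{3399013823989}{133994942495}$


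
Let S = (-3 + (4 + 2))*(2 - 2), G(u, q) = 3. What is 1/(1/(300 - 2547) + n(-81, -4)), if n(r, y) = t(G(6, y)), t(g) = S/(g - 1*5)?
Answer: -2247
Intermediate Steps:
S = 0 (S = (-3 + 6)*0 = 3*0 = 0)
t(g) = 0 (t(g) = 0/(g - 1*5) = 0/(g - 5) = 0/(-5 + g) = 0)
n(r, y) = 0
1/(1/(300 - 2547) + n(-81, -4)) = 1/(1/(300 - 2547) + 0) = 1/(1/(-2247) + 0) = 1/(-1/2247 + 0) = 1/(-1/2247) = -2247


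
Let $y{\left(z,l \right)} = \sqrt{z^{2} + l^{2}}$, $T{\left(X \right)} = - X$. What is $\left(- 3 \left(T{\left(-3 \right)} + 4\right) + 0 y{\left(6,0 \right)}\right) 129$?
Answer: $-2709$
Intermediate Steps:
$y{\left(z,l \right)} = \sqrt{l^{2} + z^{2}}$
$\left(- 3 \left(T{\left(-3 \right)} + 4\right) + 0 y{\left(6,0 \right)}\right) 129 = \left(- 3 \left(\left(-1\right) \left(-3\right) + 4\right) + 0 \sqrt{0^{2} + 6^{2}}\right) 129 = \left(- 3 \left(3 + 4\right) + 0 \sqrt{0 + 36}\right) 129 = \left(\left(-3\right) 7 + 0 \sqrt{36}\right) 129 = \left(-21 + 0 \cdot 6\right) 129 = \left(-21 + 0\right) 129 = \left(-21\right) 129 = -2709$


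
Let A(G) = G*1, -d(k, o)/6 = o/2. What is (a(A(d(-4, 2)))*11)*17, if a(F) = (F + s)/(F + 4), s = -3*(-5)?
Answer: -1683/2 ≈ -841.50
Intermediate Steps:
d(k, o) = -3*o (d(k, o) = -6*o/2 = -3*o)
s = 15
A(G) = G
a(F) = (15 + F)/(4 + F) (a(F) = (F + 15)/(F + 4) = (15 + F)/(4 + F))
(a(A(d(-4, 2)))*11)*17 = (((15 - 3*2)/(4 - 3*2))*11)*17 = (((15 - 6)/(4 - 6))*11)*17 = ((9/(-2))*11)*17 = (-½*9*11)*17 = -9/2*11*17 = -99/2*17 = -1683/2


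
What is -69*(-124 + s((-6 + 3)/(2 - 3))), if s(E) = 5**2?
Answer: 6831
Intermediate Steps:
s(E) = 25
-69*(-124 + s((-6 + 3)/(2 - 3))) = -69*(-124 + 25) = -69*(-99) = 6831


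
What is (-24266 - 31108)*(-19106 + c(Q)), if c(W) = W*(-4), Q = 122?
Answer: 1084998156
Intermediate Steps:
c(W) = -4*W
(-24266 - 31108)*(-19106 + c(Q)) = (-24266 - 31108)*(-19106 - 4*122) = -55374*(-19106 - 488) = -55374*(-19594) = 1084998156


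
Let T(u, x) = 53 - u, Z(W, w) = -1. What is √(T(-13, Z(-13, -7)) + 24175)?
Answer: √24241 ≈ 155.70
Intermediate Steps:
√(T(-13, Z(-13, -7)) + 24175) = √((53 - 1*(-13)) + 24175) = √((53 + 13) + 24175) = √(66 + 24175) = √24241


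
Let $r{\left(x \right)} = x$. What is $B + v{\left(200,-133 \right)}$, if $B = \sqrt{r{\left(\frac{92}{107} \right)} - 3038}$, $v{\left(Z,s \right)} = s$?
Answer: $-133 + \frac{i \sqrt{34772218}}{107} \approx -133.0 + 55.11 i$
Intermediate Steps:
$B = \frac{i \sqrt{34772218}}{107}$ ($B = \sqrt{\frac{92}{107} - 3038} = \sqrt{- \frac{324974}{107}} = \frac{i \sqrt{34772218}}{107} \approx 55.11 i$)
$B + v{\left(200,-133 \right)} = \frac{i \sqrt{34772218}}{107} - 133 = -133 + \frac{i \sqrt{34772218}}{107}$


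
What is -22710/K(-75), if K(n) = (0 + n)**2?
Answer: -1514/375 ≈ -4.0373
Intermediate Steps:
K(n) = n**2
-22710/K(-75) = -22710/((-75)**2) = -22710/5625 = -22710*1/5625 = -1514/375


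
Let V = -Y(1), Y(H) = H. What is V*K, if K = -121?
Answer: 121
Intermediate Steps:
V = -1 (V = -1*1 = -1)
V*K = -1*(-121) = 121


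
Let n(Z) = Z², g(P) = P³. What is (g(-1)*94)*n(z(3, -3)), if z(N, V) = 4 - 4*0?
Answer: -1504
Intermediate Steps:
z(N, V) = 4 (z(N, V) = 4 + 0 = 4)
(g(-1)*94)*n(z(3, -3)) = ((-1)³*94)*4² = -1*94*16 = -94*16 = -1504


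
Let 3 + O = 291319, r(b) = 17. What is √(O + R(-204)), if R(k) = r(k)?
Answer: √291333 ≈ 539.75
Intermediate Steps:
R(k) = 17
O = 291316 (O = -3 + 291319 = 291316)
√(O + R(-204)) = √(291316 + 17) = √291333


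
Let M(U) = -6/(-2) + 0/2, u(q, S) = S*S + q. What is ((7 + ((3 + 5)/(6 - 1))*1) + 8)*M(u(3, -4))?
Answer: 249/5 ≈ 49.800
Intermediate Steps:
u(q, S) = q + S**2 (u(q, S) = S**2 + q = q + S**2)
M(U) = 3 (M(U) = -6*(-1/2) + 0*(1/2) = 3 + 0 = 3)
((7 + ((3 + 5)/(6 - 1))*1) + 8)*M(u(3, -4)) = ((7 + ((3 + 5)/(6 - 1))*1) + 8)*3 = ((7 + (8/5)*1) + 8)*3 = ((7 + 8/5) + 8)*3 = (43/5 + 8)*3 = (83/5)*3 = 249/5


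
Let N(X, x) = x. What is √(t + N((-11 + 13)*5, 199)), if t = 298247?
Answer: √298446 ≈ 546.30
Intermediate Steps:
√(t + N((-11 + 13)*5, 199)) = √(298247 + 199) = √298446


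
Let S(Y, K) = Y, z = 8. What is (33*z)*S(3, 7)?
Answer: 792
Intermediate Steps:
(33*z)*S(3, 7) = (33*8)*3 = 264*3 = 792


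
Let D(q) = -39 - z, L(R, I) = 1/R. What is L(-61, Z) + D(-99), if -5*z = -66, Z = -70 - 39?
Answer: -15926/305 ≈ -52.216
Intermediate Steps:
Z = -109
z = 66/5 (z = -⅕*(-66) = 66/5 ≈ 13.200)
D(q) = -261/5 (D(q) = -39 - 1*66/5 = -39 - 66/5 = -261/5)
L(-61, Z) + D(-99) = 1/(-61) - 261/5 = -1/61 - 261/5 = -15926/305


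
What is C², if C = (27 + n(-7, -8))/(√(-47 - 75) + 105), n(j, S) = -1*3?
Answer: 6280128/124255609 - 120960*I*√122/124255609 ≈ 0.050542 - 0.010752*I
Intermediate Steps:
n(j, S) = -3
C = 24/(105 + I*√122) (C = (27 - 3)/(√(-47 - 75) + 105) = 24/(√(-122) + 105) = 24/(I*√122 + 105) = 24/(105 + I*√122) ≈ 0.22607 - 0.023781*I)
C² = (2520/11147 - 24*I*√122/11147)²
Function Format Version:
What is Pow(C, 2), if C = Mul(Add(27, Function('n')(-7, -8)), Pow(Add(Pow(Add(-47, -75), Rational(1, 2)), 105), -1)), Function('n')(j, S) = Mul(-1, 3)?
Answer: Add(Rational(6280128, 124255609), Mul(Rational(-120960, 124255609), I, Pow(122, Rational(1, 2)))) ≈ Add(0.050542, Mul(-0.010752, I))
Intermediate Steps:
Function('n')(j, S) = -3
C = Mul(24, Pow(Add(105, Mul(I, Pow(122, Rational(1, 2)))), -1)) (C = Mul(Add(27, -3), Pow(Add(Pow(Add(-47, -75), Rational(1, 2)), 105), -1)) = Mul(24, Pow(Add(Pow(-122, Rational(1, 2)), 105), -1)) = Mul(24, Pow(Add(Mul(I, Pow(122, Rational(1, 2))), 105), -1)) = Mul(24, Pow(Add(105, Mul(I, Pow(122, Rational(1, 2)))), -1)) ≈ Add(0.22607, Mul(-0.023781, I)))
Pow(C, 2) = Pow(Add(Rational(2520, 11147), Mul(Rational(-24, 11147), I, Pow(122, Rational(1, 2)))), 2)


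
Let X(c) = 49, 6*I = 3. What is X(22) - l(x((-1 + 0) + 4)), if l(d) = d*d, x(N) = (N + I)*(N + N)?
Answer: -392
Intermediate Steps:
I = 1/2 (I = (1/6)*3 = 1/2 ≈ 0.50000)
x(N) = 2*N*(1/2 + N) (x(N) = (N + 1/2)*(N + N) = (1/2 + N)*(2*N) = 2*N*(1/2 + N))
l(d) = d**2
X(22) - l(x((-1 + 0) + 4)) = 49 - (((-1 + 0) + 4)*(1 + 2*((-1 + 0) + 4)))**2 = 49 - ((-1 + 4)*(1 + 2*(-1 + 4)))**2 = 49 - (3*(1 + 2*3))**2 = 49 - (3*(1 + 6))**2 = 49 - (3*7)**2 = 49 - 1*21**2 = 49 - 1*441 = 49 - 441 = -392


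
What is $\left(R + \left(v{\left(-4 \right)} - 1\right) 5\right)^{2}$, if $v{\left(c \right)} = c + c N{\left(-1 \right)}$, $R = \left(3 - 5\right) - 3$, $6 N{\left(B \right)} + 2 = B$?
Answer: $400$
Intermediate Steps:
$N{\left(B \right)} = - \frac{1}{3} + \frac{B}{6}$
$R = -5$ ($R = -2 - 3 = -5$)
$v{\left(c \right)} = \frac{c}{2}$ ($v{\left(c \right)} = c + c \left(- \frac{1}{3} + \frac{1}{6} \left(-1\right)\right) = c + c \left(- \frac{1}{3} - \frac{1}{6}\right) = c + c \left(- \frac{1}{2}\right) = c - \frac{c}{2} = \frac{c}{2}$)
$\left(R + \left(v{\left(-4 \right)} - 1\right) 5\right)^{2} = \left(-5 + \left(\frac{1}{2} \left(-4\right) - 1\right) 5\right)^{2} = \left(-5 + \left(-2 - 1\right) 5\right)^{2} = \left(-5 - 15\right)^{2} = \left(-20\right)^{2} = 400$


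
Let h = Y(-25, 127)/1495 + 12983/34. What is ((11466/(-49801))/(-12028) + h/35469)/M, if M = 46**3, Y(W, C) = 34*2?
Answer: 1456065376380467/13139657498131002722520 ≈ 1.1081e-7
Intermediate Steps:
Y(W, C) = 68
h = 19411897/50830 (h = 68/1495 + 12983/34 = 19411897/50830 ≈ 381.90)
M = 97336
((11466/(-49801))/(-12028) + h/35469)/M = ((11466/(-49801))/(-12028) + (19411897/50830)/35469)/97336 = ((11466*(-1/49801))*(-1/12028) + (19411897/50830)*(1/35469))*(1/97336) = (-11466/49801*(-1/12028) + 19411897/1802889270)*(1/97336) = (5733/299503214 + 19411897/1802889270)*(1/97336) = (1456065376380467/134992782712778445)*(1/97336) = 1456065376380467/13139657498131002722520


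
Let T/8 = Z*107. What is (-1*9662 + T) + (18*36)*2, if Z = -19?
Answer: -24630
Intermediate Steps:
T = -16264 (T = 8*(-19*107) = 8*(-2033) = -16264)
(-1*9662 + T) + (18*36)*2 = (-1*9662 - 16264) + (18*36)*2 = (-9662 - 16264) + 648*2 = -25926 + 1296 = -24630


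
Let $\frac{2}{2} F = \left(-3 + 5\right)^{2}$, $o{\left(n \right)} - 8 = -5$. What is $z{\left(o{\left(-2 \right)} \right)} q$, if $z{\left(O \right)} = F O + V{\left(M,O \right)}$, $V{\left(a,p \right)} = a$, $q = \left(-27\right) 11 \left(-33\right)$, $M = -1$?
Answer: $107811$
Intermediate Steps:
$o{\left(n \right)} = 3$ ($o{\left(n \right)} = 8 - 5 = 3$)
$q = 9801$ ($q = \left(-297\right) \left(-33\right) = 9801$)
$F = 4$ ($F = \left(-3 + 5\right)^{2} = 2^{2} = 4$)
$z{\left(O \right)} = -1 + 4 O$ ($z{\left(O \right)} = 4 O - 1 = -1 + 4 O$)
$z{\left(o{\left(-2 \right)} \right)} q = \left(-1 + 4 \cdot 3\right) 9801 = \left(-1 + 12\right) 9801 = 11 \cdot 9801 = 107811$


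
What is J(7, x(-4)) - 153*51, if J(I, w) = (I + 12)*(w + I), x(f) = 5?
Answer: -7575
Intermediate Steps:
J(I, w) = (12 + I)*(I + w)
J(7, x(-4)) - 153*51 = (7**2 + 12*7 + 12*5 + 7*5) - 153*51 = (49 + 84 + 60 + 35) - 7803 = 228 - 7803 = -7575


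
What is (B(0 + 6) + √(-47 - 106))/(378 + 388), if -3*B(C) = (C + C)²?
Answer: -24/383 + 3*I*√17/766 ≈ -0.062663 + 0.016148*I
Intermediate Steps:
B(C) = -4*C²/3 (B(C) = -(C + C)²/3 = -4*C²/3)
(B(0 + 6) + √(-47 - 106))/(378 + 388) = (-4*(0 + 6)²/3 + √(-47 - 106))/(378 + 388) = (-4/3*6² + √(-153))/766 = (-4/3*36 + 3*I*√17)*(1/766) = (-48 + 3*I*√17)*(1/766) = -24/383 + 3*I*√17/766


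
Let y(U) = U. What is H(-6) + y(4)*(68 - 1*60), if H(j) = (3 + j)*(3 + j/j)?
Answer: 20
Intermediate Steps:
H(j) = 12 + 4*j (H(j) = (3 + j)*(3 + 1) = (3 + j)*4 = 12 + 4*j)
H(-6) + y(4)*(68 - 1*60) = (12 + 4*(-6)) + 4*(68 - 1*60) = (12 - 24) + 4*(68 - 60) = -12 + 4*8 = -12 + 32 = 20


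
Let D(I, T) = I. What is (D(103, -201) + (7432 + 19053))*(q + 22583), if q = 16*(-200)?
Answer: 515355204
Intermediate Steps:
q = -3200
(D(103, -201) + (7432 + 19053))*(q + 22583) = (103 + (7432 + 19053))*(-3200 + 22583) = (103 + 26485)*19383 = 26588*19383 = 515355204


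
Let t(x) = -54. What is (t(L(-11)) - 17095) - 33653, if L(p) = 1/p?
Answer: -50802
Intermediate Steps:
(t(L(-11)) - 17095) - 33653 = (-54 - 17095) - 33653 = -17149 - 33653 = -50802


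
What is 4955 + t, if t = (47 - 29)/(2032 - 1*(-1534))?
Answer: 8834774/1783 ≈ 4955.0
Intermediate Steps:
t = 9/1783 (t = 18/(2032 + 1534) = 18/3566 = 18*(1/3566) = 9/1783 ≈ 0.0050477)
4955 + t = 4955 + 9/1783 = 8834774/1783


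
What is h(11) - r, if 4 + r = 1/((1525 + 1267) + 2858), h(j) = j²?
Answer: 706249/5650 ≈ 125.00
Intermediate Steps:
r = -22599/5650 (r = -4 + 1/((1525 + 1267) + 2858) = -4 + 1/(2792 + 2858) = -4 + 1/5650 = -22599/5650 ≈ -3.9998)
h(11) - r = 11² - 1*(-22599/5650) = 121 + 22599/5650 = 706249/5650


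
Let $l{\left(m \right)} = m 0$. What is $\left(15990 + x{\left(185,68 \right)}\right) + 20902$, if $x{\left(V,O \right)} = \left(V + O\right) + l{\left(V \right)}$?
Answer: $37145$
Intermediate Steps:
$l{\left(m \right)} = 0$
$x{\left(V,O \right)} = O + V$ ($x{\left(V,O \right)} = \left(V + O\right) + 0 = \left(O + V\right) + 0 = O + V$)
$\left(15990 + x{\left(185,68 \right)}\right) + 20902 = \left(15990 + \left(68 + 185\right)\right) + 20902 = \left(15990 + 253\right) + 20902 = 16243 + 20902 = 37145$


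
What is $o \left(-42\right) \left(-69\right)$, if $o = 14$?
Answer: $40572$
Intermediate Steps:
$o \left(-42\right) \left(-69\right) = 14 \left(-42\right) \left(-69\right) = \left(-588\right) \left(-69\right) = 40572$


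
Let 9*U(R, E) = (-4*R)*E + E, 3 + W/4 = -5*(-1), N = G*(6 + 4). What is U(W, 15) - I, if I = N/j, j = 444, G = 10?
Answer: -1920/37 ≈ -51.892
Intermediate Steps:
N = 100 (N = 10*(6 + 4) = 10*10 = 100)
W = 8 (W = -12 + 4*(-5*(-1)) = -12 + 4*5 = -12 + 20 = 8)
U(R, E) = E/9 - 4*E*R/9 (U(R, E) = ((-4*R)*E + E)/9 = (-4*E*R + E)/9 = (E - 4*E*R)/9 = E/9 - 4*E*R/9)
I = 25/111 (I = 100/444 = 100*(1/444) = 25/111 ≈ 0.22523)
U(W, 15) - I = (⅑)*15*(1 - 4*8) - 1*25/111 = (⅑)*15*(1 - 32) - 25/111 = (⅑)*15*(-31) - 25/111 = -155/3 - 25/111 = -1920/37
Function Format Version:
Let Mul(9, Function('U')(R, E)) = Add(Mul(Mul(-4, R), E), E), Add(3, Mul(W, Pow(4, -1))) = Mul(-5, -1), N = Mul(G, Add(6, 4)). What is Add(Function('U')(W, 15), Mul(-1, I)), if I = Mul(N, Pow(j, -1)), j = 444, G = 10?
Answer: Rational(-1920, 37) ≈ -51.892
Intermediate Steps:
N = 100 (N = Mul(10, Add(6, 4)) = Mul(10, 10) = 100)
W = 8 (W = Add(-12, Mul(4, Mul(-5, -1))) = Add(-12, Mul(4, 5)) = Add(-12, 20) = 8)
Function('U')(R, E) = Add(Mul(Rational(1, 9), E), Mul(Rational(-4, 9), E, R)) (Function('U')(R, E) = Mul(Rational(1, 9), Add(Mul(Mul(-4, R), E), E)) = Mul(Rational(1, 9), Add(Mul(-4, E, R), E)) = Mul(Rational(1, 9), Add(E, Mul(-4, E, R))) = Add(Mul(Rational(1, 9), E), Mul(Rational(-4, 9), E, R)))
I = Rational(25, 111) (I = Mul(100, Pow(444, -1)) = Mul(100, Rational(1, 444)) = Rational(25, 111) ≈ 0.22523)
Add(Function('U')(W, 15), Mul(-1, I)) = Add(Mul(Rational(1, 9), 15, Add(1, Mul(-4, 8))), Mul(-1, Rational(25, 111))) = Add(Mul(Rational(1, 9), 15, Add(1, -32)), Rational(-25, 111)) = Add(Mul(Rational(1, 9), 15, -31), Rational(-25, 111)) = Add(Rational(-155, 3), Rational(-25, 111)) = Rational(-1920, 37)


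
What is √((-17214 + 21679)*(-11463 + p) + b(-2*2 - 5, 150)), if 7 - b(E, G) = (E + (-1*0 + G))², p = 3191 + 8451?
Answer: 11*√6441 ≈ 882.81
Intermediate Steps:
p = 11642
b(E, G) = 7 - (E + G)² (b(E, G) = 7 - (E + (-1*0 + G))² = 7 - (E + (0 + G))² = 7 - (E + G)²)
√((-17214 + 21679)*(-11463 + p) + b(-2*2 - 5, 150)) = √((-17214 + 21679)*(-11463 + 11642) + (7 - ((-2*2 - 5) + 150)²)) = √(4465*179 + (7 - ((-4 - 5) + 150)²)) = √(799235 + (7 - (-9 + 150)²)) = √(799235 + (7 - 1*141²)) = √(799235 + (7 - 1*19881)) = √(799235 + (7 - 19881)) = √(799235 - 19874) = √779361 = 11*√6441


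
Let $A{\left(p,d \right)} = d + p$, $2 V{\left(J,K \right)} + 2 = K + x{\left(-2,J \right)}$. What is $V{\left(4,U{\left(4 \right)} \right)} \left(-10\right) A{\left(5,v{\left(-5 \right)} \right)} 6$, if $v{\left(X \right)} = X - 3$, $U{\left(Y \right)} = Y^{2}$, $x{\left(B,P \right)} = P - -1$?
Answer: $1710$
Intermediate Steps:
$x{\left(B,P \right)} = 1 + P$ ($x{\left(B,P \right)} = P + 1 = 1 + P$)
$V{\left(J,K \right)} = - \frac{1}{2} + \frac{J}{2} + \frac{K}{2}$ ($V{\left(J,K \right)} = -1 + \frac{K + \left(1 + J\right)}{2} = -1 + \frac{1 + J + K}{2} = -1 + \left(\frac{1}{2} + \frac{J}{2} + \frac{K}{2}\right) = - \frac{1}{2} + \frac{J}{2} + \frac{K}{2}$)
$v{\left(X \right)} = -3 + X$
$V{\left(4,U{\left(4 \right)} \right)} \left(-10\right) A{\left(5,v{\left(-5 \right)} \right)} 6 = \left(- \frac{1}{2} + \frac{1}{2} \cdot 4 + \frac{4^{2}}{2}\right) \left(-10\right) \left(\left(-3 - 5\right) + 5\right) 6 = \left(- \frac{1}{2} + 2 + \frac{1}{2} \cdot 16\right) \left(-10\right) \left(-8 + 5\right) 6 = \left(- \frac{1}{2} + 2 + 8\right) \left(-10\right) \left(\left(-3\right) 6\right) = \frac{19}{2} \left(-10\right) \left(-18\right) = \left(-95\right) \left(-18\right) = 1710$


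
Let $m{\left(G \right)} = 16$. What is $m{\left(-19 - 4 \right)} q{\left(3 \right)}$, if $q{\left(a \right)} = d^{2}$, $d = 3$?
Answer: $144$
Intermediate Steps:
$q{\left(a \right)} = 9$ ($q{\left(a \right)} = 3^{2} = 9$)
$m{\left(-19 - 4 \right)} q{\left(3 \right)} = 16 \cdot 9 = 144$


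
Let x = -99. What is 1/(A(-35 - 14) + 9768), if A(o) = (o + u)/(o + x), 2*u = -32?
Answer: 148/1445729 ≈ 0.00010237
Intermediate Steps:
u = -16 (u = (1/2)*(-32) = -16)
A(o) = (-16 + o)/(-99 + o) (A(o) = (o - 16)/(o - 99) = (-16 + o)/(-99 + o))
1/(A(-35 - 14) + 9768) = 1/((-16 + (-35 - 14))/(-99 + (-35 - 14)) + 9768) = 1/((-16 - 49)/(-99 - 49) + 9768) = 1/(-65/(-148) + 9768) = 1/(-1/148*(-65) + 9768) = 1/(65/148 + 9768) = 1/(1445729/148) = 148/1445729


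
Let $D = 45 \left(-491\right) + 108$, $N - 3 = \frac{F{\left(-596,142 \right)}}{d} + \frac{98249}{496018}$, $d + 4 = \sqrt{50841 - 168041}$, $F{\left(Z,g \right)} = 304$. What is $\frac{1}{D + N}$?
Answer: $- \frac{19812295632783865754}{435549789104699702644743} + \frac{46746432701560 i \sqrt{293}}{435549789104699702644743} \approx -4.5488 \cdot 10^{-5} + 1.8371 \cdot 10^{-9} i$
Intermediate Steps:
$d = -4 + 20 i \sqrt{293}$ ($d = -4 + \sqrt{50841 - 168041} = -4 + \sqrt{-117200} = -4 + 20 i \sqrt{293} \approx -4.0 + 342.34 i$)
$N = \frac{1586303}{496018} + \frac{304}{-4 + 20 i \sqrt{293}}$ ($N = 3 + \left(\frac{304}{-4 + 20 i \sqrt{293}} + \frac{98249}{496018}\right) = 3 + \left(\frac{98249}{496018} + \frac{304}{-4 + 20 i \sqrt{293}}\right) = \frac{1586303}{496018} + \frac{304}{-4 + 20 i \sqrt{293}} \approx 3.1877 - 0.88787 i$)
$D = -21987$ ($D = -22095 + 108 = -21987$)
$\frac{1}{D + N} = \frac{1}{-21987 + \frac{5 \left(- 7222213 i + 1586303 \sqrt{293}\right)}{496018 \left(i + 5 \sqrt{293}\right)}}$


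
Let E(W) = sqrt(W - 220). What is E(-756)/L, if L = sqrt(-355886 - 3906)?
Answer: sqrt(1371707)/22487 ≈ 0.052083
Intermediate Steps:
E(W) = sqrt(-220 + W)
L = 4*I*sqrt(22487) (L = sqrt(-359792) = 4*I*sqrt(22487) ≈ 599.83*I)
E(-756)/L = sqrt(-220 - 756)/((4*I*sqrt(22487))) = sqrt(-976)*(-I*sqrt(22487)/89948) = (4*I*sqrt(61))*(-I*sqrt(22487)/89948) = sqrt(1371707)/22487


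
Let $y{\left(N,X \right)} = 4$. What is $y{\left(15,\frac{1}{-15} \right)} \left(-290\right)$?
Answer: $-1160$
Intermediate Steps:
$y{\left(15,\frac{1}{-15} \right)} \left(-290\right) = 4 \left(-290\right) = -1160$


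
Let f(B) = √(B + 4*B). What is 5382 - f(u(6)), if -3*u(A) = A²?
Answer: 5382 - 2*I*√15 ≈ 5382.0 - 7.746*I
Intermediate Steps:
u(A) = -A²/3
f(B) = √5*√B (f(B) = √(5*B) = √5*√B)
5382 - f(u(6)) = 5382 - √5*√(-⅓*6²) = 5382 - √5*√(-⅓*36) = 5382 - √5*√(-12) = 5382 - √5*2*I*√3 = 5382 - 2*I*√15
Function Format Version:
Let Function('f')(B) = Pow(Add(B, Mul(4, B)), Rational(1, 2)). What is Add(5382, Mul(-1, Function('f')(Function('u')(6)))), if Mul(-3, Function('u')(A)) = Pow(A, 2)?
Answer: Add(5382, Mul(-2, I, Pow(15, Rational(1, 2)))) ≈ Add(5382.0, Mul(-7.7460, I))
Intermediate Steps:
Function('u')(A) = Mul(Rational(-1, 3), Pow(A, 2))
Function('f')(B) = Mul(Pow(5, Rational(1, 2)), Pow(B, Rational(1, 2))) (Function('f')(B) = Pow(Mul(5, B), Rational(1, 2)) = Mul(Pow(5, Rational(1, 2)), Pow(B, Rational(1, 2))))
Add(5382, Mul(-1, Function('f')(Function('u')(6)))) = Add(5382, Mul(-1, Mul(Pow(5, Rational(1, 2)), Pow(Mul(Rational(-1, 3), Pow(6, 2)), Rational(1, 2))))) = Add(5382, Mul(-1, Mul(Pow(5, Rational(1, 2)), Pow(Mul(Rational(-1, 3), 36), Rational(1, 2))))) = Add(5382, Mul(-1, Mul(Pow(5, Rational(1, 2)), Pow(-12, Rational(1, 2))))) = Add(5382, Mul(-1, Mul(Pow(5, Rational(1, 2)), Mul(2, I, Pow(3, Rational(1, 2)))))) = Add(5382, Mul(-1, Mul(2, I, Pow(15, Rational(1, 2))))) = Add(5382, Mul(-2, I, Pow(15, Rational(1, 2))))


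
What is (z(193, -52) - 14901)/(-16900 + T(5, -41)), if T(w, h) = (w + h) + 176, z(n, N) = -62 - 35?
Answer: 7499/8380 ≈ 0.89487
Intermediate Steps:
z(n, N) = -97
T(w, h) = 176 + h + w (T(w, h) = (h + w) + 176 = 176 + h + w)
(z(193, -52) - 14901)/(-16900 + T(5, -41)) = (-97 - 14901)/(-16900 + (176 - 41 + 5)) = -14998/(-16900 + 140) = -14998/(-16760) = -14998*(-1/16760) = 7499/8380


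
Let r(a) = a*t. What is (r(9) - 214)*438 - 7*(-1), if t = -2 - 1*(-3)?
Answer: -89783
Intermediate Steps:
t = 1 (t = -2 + 3 = 1)
r(a) = a (r(a) = a*1 = a)
(r(9) - 214)*438 - 7*(-1) = (9 - 214)*438 - 7*(-1) = -205*438 + 7 = -89790 + 7 = -89783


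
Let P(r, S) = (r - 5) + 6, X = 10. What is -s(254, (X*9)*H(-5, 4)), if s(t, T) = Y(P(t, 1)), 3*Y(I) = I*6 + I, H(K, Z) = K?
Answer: -595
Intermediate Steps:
P(r, S) = 1 + r (P(r, S) = (-5 + r) + 6 = 1 + r)
Y(I) = 7*I/3 (Y(I) = (I*6 + I)/3 = (6*I + I)/3 = (7*I)/3 = 7*I/3)
s(t, T) = 7/3 + 7*t/3 (s(t, T) = 7*(1 + t)/3 = 7/3 + 7*t/3)
-s(254, (X*9)*H(-5, 4)) = -(7/3 + (7/3)*254) = -(7/3 + 1778/3) = -1*595 = -595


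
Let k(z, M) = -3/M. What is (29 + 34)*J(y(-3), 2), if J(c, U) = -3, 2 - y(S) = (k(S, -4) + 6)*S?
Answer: -189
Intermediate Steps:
y(S) = 2 - 27*S/4 (y(S) = 2 - (-3/(-4) + 6)*S = 2 - (-3*(-1/4) + 6)*S = 2 - (3/4 + 6)*S = 2 - 27*S/4)
(29 + 34)*J(y(-3), 2) = (29 + 34)*(-3) = 63*(-3) = -189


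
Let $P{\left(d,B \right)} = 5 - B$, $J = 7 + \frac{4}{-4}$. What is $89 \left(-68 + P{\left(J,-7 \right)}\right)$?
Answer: $-4984$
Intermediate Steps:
$J = 6$ ($J = 7 + 4 \left(- \frac{1}{4}\right) = 7 - 1 = 6$)
$89 \left(-68 + P{\left(J,-7 \right)}\right) = 89 \left(-68 + \left(5 - -7\right)\right) = 89 \left(-68 + \left(5 + 7\right)\right) = 89 \left(-68 + 12\right) = 89 \left(-56\right) = -4984$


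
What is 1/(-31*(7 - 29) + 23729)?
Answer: 1/24411 ≈ 4.0965e-5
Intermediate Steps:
1/(-31*(7 - 29) + 23729) = 1/(-31*(-22) + 23729) = 1/(682 + 23729) = 1/24411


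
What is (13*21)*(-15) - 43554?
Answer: -47649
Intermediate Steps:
(13*21)*(-15) - 43554 = 273*(-15) - 43554 = -4095 - 43554 = -47649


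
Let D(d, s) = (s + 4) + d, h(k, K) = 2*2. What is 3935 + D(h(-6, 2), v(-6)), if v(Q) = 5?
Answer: 3948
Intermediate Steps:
h(k, K) = 4
D(d, s) = 4 + d + s (D(d, s) = (4 + s) + d = 4 + d + s)
3935 + D(h(-6, 2), v(-6)) = 3935 + (4 + 4 + 5) = 3935 + 13 = 3948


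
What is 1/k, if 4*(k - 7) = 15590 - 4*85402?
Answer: -2/162995 ≈ -1.2270e-5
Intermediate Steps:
k = -162995/2 (k = 7 + (15590 - 4*85402)/4 = 7 + (15590 - 341608)/4 = 7 + (¼)*(-326018) = 7 - 163009/2 = -162995/2 ≈ -81498.)
1/k = 1/(-162995/2) = -2/162995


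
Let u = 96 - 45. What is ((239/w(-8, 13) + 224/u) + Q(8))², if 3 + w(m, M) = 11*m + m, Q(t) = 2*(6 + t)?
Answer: 2545505209/2832489 ≈ 898.68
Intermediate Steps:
u = 51
Q(t) = 12 + 2*t
w(m, M) = -3 + 12*m (w(m, M) = -3 + (11*m + m) = -3 + 12*m)
((239/w(-8, 13) + 224/u) + Q(8))² = ((239/(-3 + 12*(-8)) + 224/51) + (12 + 2*8))² = ((239/(-3 - 96) + 224*(1/51)) + (12 + 16))² = ((239/(-99) + 224/51) + 28)² = ((239*(-1/99) + 224/51) + 28)² = ((-239/99 + 224/51) + 28)² = (3329/1683 + 28)² = (50453/1683)² = 2545505209/2832489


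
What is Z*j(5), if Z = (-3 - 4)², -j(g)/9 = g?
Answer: -2205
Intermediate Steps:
j(g) = -9*g
Z = 49 (Z = (-7)² = 49)
Z*j(5) = 49*(-9*5) = 49*(-45) = -2205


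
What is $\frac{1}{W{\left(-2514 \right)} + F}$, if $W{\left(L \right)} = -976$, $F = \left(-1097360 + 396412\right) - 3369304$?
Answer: $- \frac{1}{4071228} \approx -2.4563 \cdot 10^{-7}$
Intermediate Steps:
$F = -4070252$ ($F = -700948 - 3369304 = -4070252$)
$\frac{1}{W{\left(-2514 \right)} + F} = \frac{1}{-976 - 4070252} = \frac{1}{-4071228} = - \frac{1}{4071228}$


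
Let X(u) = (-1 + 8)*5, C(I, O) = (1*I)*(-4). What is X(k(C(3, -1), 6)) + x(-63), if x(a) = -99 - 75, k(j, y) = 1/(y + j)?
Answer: -139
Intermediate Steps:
C(I, O) = -4*I (C(I, O) = I*(-4) = -4*I)
k(j, y) = 1/(j + y)
x(a) = -174
X(u) = 35 (X(u) = 7*5 = 35)
X(k(C(3, -1), 6)) + x(-63) = 35 - 174 = -139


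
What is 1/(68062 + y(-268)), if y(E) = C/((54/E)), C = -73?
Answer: 27/1847456 ≈ 1.4615e-5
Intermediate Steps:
y(E) = -73*E/54
1/(68062 + y(-268)) = 1/(68062 - 73/54*(-268)) = 1/(68062 + 9782/27) = 1/(1847456/27) = 27/1847456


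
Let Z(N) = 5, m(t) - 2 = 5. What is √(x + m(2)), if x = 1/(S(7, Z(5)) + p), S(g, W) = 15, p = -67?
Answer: 11*√39/26 ≈ 2.6421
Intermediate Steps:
m(t) = 7 (m(t) = 2 + 5 = 7)
x = -1/52 (x = 1/(15 - 67) = 1/(-52) = -1/52 ≈ -0.019231)
√(x + m(2)) = √(-1/52 + 7) = √(363/52) = 11*√39/26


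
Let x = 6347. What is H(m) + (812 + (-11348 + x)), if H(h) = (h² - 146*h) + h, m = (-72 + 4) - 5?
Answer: 11725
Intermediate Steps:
m = -73 (m = -68 - 5 = -73)
H(h) = h² - 145*h
H(m) + (812 + (-11348 + x)) = -73*(-145 - 73) + (812 + (-11348 + 6347)) = -73*(-218) + (812 - 5001) = 15914 - 4189 = 11725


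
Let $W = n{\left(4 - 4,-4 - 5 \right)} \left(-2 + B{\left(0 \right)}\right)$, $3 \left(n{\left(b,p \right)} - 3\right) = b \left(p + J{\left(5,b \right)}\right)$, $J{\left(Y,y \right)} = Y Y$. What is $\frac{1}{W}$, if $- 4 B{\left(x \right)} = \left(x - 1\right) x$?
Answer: $- \frac{1}{6} \approx -0.16667$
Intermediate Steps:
$B{\left(x \right)} = - \frac{x \left(-1 + x\right)}{4}$ ($B{\left(x \right)} = - \frac{\left(x - 1\right) x}{4} = - \frac{\left(-1 + x\right) x}{4} = - \frac{x \left(-1 + x\right)}{4}$)
$J{\left(Y,y \right)} = Y^{2}$
$n{\left(b,p \right)} = 3 + \frac{b \left(25 + p\right)}{3}$ ($n{\left(b,p \right)} = 3 + \frac{b \left(p + 5^{2}\right)}{3} = 3 + \frac{b \left(p + 25\right)}{3} = 3 + \frac{b \left(25 + p\right)}{3}$)
$W = -6$ ($W = \left(3 + \frac{25 \left(4 - 4\right)}{3} + \frac{\left(4 - 4\right) \left(-4 - 5\right)}{3}\right) \left(-2 + \frac{1}{4} \cdot 0 \left(1 - 0\right)\right) = \left(3 + \frac{25}{3} \cdot 0 + \frac{1}{3} \cdot 0 \left(-4 - 5\right)\right) \left(-2 + \frac{1}{4} \cdot 0 \left(1 + 0\right)\right) = \left(3 + 0 + \frac{1}{3} \cdot 0 \left(-9\right)\right) \left(-2 + \frac{1}{4} \cdot 0 \cdot 1\right) = \left(3 + 0 + 0\right) \left(-2 + 0\right) = 3 \left(-2\right) = -6$)
$\frac{1}{W} = \frac{1}{-6} = - \frac{1}{6}$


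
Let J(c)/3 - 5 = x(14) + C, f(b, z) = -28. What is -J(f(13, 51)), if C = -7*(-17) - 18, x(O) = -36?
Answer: -210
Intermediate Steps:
C = 101 (C = 119 - 18 = 101)
J(c) = 210 (J(c) = 15 + 3*(-36 + 101) = 15 + 3*65 = 15 + 195 = 210)
-J(f(13, 51)) = -1*210 = -210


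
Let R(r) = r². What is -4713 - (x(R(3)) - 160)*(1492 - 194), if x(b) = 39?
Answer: 152345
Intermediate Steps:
-4713 - (x(R(3)) - 160)*(1492 - 194) = -4713 - (39 - 160)*(1492 - 194) = -4713 - (-121)*1298 = -4713 - 1*(-157058) = -4713 + 157058 = 152345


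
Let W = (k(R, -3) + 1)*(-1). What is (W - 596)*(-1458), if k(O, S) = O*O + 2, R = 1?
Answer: 874800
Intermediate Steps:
k(O, S) = 2 + O² (k(O, S) = O² + 2 = 2 + O²)
W = -4 (W = ((2 + 1²) + 1)*(-1) = ((2 + 1) + 1)*(-1) = (3 + 1)*(-1) = 4*(-1) = -4)
(W - 596)*(-1458) = (-4 - 596)*(-1458) = -600*(-1458) = 874800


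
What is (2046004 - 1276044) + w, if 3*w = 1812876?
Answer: 1374252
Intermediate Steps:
w = 604292 (w = (1/3)*1812876 = 604292)
(2046004 - 1276044) + w = (2046004 - 1276044) + 604292 = 769960 + 604292 = 1374252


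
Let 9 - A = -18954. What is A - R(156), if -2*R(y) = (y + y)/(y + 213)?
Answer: 2332501/123 ≈ 18963.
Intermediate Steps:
A = 18963 (A = 9 - 1*(-18954) = 9 + 18954 = 18963)
R(y) = -y/(213 + y) (R(y) = -(y + y)/(2*(y + 213)) = -2*y/(2*(213 + y)) = -y/(213 + y))
A - R(156) = 18963 - (-1)*156/(213 + 156) = 18963 - (-1)*156/369 = 18963 - 1*(-52/123) = 18963 + 52/123 = 2332501/123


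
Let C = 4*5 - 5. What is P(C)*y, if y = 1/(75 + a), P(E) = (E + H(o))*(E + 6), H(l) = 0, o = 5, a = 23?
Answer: 45/14 ≈ 3.2143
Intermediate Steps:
C = 15 (C = 20 - 5 = 15)
P(E) = E*(6 + E) (P(E) = (E + 0)*(E + 6) = E*(6 + E))
y = 1/98 (y = 1/(75 + 23) = 1/98 ≈ 0.010204)
P(C)*y = (15*(6 + 15))*(1/98) = (15*21)*(1/98) = 315*(1/98) = 45/14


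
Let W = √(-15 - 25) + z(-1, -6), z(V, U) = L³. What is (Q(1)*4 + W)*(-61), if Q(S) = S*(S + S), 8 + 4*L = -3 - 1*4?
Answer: 174643/64 - 122*I*√10 ≈ 2728.8 - 385.8*I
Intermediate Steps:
L = -15/4 (L = -2 + (-3 - 1*4)/4 = -2 + (-3 - 4)/4 = -2 + (¼)*(-7) = -2 - 7/4 = -15/4 ≈ -3.7500)
Q(S) = 2*S² (Q(S) = S*(2*S) = 2*S²)
z(V, U) = -3375/64 (z(V, U) = (-15/4)³ = -3375/64)
W = -3375/64 + 2*I*√10 (W = √(-15 - 25) - 3375/64 = √(-40) - 3375/64 = 2*I*√10 - 3375/64 = -3375/64 + 2*I*√10 ≈ -52.734 + 6.3246*I)
(Q(1)*4 + W)*(-61) = ((2*1²)*4 + (-3375/64 + 2*I*√10))*(-61) = ((2*1)*4 + (-3375/64 + 2*I*√10))*(-61) = (2*4 + (-3375/64 + 2*I*√10))*(-61) = (8 + (-3375/64 + 2*I*√10))*(-61) = (-2863/64 + 2*I*√10)*(-61) = 174643/64 - 122*I*√10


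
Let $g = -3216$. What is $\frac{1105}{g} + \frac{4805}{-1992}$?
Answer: $- \frac{245195}{88976} \approx -2.7557$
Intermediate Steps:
$\frac{1105}{g} + \frac{4805}{-1992} = \frac{1105}{-3216} + \frac{4805}{-1992} = 1105 \left(- \frac{1}{3216}\right) + 4805 \left(- \frac{1}{1992}\right) = - \frac{1105}{3216} - \frac{4805}{1992} = - \frac{245195}{88976}$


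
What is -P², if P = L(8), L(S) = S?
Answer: -64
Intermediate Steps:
P = 8
-P² = -1*8² = -1*64 = -64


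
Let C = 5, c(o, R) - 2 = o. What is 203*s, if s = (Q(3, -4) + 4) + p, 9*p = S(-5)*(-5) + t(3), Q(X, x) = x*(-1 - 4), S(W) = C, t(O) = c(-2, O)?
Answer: 38773/9 ≈ 4308.1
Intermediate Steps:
c(o, R) = 2 + o
t(O) = 0 (t(O) = 2 - 2 = 0)
S(W) = 5
Q(X, x) = -5*x (Q(X, x) = x*(-5) = -5*x)
p = -25/9 (p = (5*(-5) + 0)/9 = (-25 + 0)/9 = (⅑)*(-25) = -25/9 ≈ -2.7778)
s = 191/9 (s = (-5*(-4) + 4) - 25/9 = (20 + 4) - 25/9 = 24 - 25/9 = 191/9 ≈ 21.222)
203*s = 203*(191/9) = 38773/9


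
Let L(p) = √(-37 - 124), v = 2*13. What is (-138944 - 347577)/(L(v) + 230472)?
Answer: -112129467912/53117342945 + 486521*I*√161/53117342945 ≈ -2.111 + 0.00011622*I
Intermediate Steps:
v = 26
L(p) = I*√161 (L(p) = √(-161) = I*√161)
(-138944 - 347577)/(L(v) + 230472) = (-138944 - 347577)/(I*√161 + 230472) = -486521/(230472 + I*√161)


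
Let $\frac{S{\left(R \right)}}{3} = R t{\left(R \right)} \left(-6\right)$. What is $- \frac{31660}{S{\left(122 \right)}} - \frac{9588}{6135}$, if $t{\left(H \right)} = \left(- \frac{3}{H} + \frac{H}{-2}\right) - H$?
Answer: $- \frac{674643706}{410965245} \approx -1.6416$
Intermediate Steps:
$t{\left(H \right)} = - \frac{3}{H} - \frac{3 H}{2}$ ($t{\left(H \right)} = \left(- \frac{3}{H} + H \left(- \frac{1}{2}\right)\right) - H = \left(- \frac{3}{H} - \frac{H}{2}\right) - H = - \frac{3}{H} - \frac{3 H}{2}$)
$S{\left(R \right)} = - 18 R \left(- \frac{3}{R} - \frac{3 R}{2}\right)$ ($S{\left(R \right)} = 3 R \left(- \frac{3}{R} - \frac{3 R}{2}\right) \left(-6\right) = 3 \left(- 6 R \left(- \frac{3}{R} - \frac{3 R}{2}\right)\right) = - 18 R \left(- \frac{3}{R} - \frac{3 R}{2}\right)$)
$- \frac{31660}{S{\left(122 \right)}} - \frac{9588}{6135} = - \frac{31660}{54 + 27 \cdot 122^{2}} - \frac{9588}{6135} = - \frac{31660}{54 + 27 \cdot 14884} - \frac{3196}{2045} = - \frac{31660}{54 + 401868} - \frac{3196}{2045} = - \frac{31660}{401922} - \frac{3196}{2045} = \left(-31660\right) \frac{1}{401922} - \frac{3196}{2045} = - \frac{15830}{200961} - \frac{3196}{2045} = - \frac{674643706}{410965245}$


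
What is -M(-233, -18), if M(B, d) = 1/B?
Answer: 1/233 ≈ 0.0042918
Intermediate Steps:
-M(-233, -18) = -1/(-233) = -1*(-1/233) = 1/233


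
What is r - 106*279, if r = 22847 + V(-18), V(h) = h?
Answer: -6745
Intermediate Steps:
r = 22829 (r = 22847 - 18 = 22829)
r - 106*279 = 22829 - 106*279 = 22829 - 29574 = -6745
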